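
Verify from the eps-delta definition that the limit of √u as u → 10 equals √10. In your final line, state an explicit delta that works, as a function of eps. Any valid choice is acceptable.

Let eps > 0. We want delta > 0 such that 0 < |u − 10| < delta implies |√u − √10| < eps.
Rationalise: √u − √10 = (u − 10)/(√u + √10), so |√u − √10| = |u − 10|/(√u + √10).
Restrict delta ≤ 10 so that |u − 10| < 10 forces u > 0, and then √u + √10 > √10.
Hence |√u − √10| < |u − 10|/√10, which is < eps once |u − 10| < √10·eps.
Take delta = min(10, √10·eps). If 0 < |u − 10| < delta then u > 0 and |√u − √10| < |u − 10|/√10 < eps.

delta = min(10, √10·eps)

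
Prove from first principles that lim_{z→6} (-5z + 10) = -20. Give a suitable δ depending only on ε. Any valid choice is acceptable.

δ = ε/5

Fix ε > 0. We need δ > 0 so that 0 < |z − 6| < δ implies |(-5z + 10) + 20| < ε.
|(-5z + 10) + 20| = |-5z + 30| = 5|z − 6|.
Thus it suffices that |z − 6| < ε/5.
Choosing δ = ε/5 gives |(-5z + 10) + 20| = 5|z − 6| < ε whenever |z − 6| < δ.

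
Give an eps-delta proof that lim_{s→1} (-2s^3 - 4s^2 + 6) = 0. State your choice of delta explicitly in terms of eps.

delta = min(2, eps/42)

Let eps > 0. We want delta > 0 such that 0 < |s − 1| < delta implies |(-2s^3 - 4s^2 + 6)| < eps.
(-2s^3 - 4s^2 + 6) = -2s^3 - 4s^2 + 6 = (s − 1)(-2s^2 - 6s - 6).
So |(-2s^3 - 4s^2 + 6)| = |s − 1|·|-2s^2 - 6s - 6|.
Require delta ≤ 2. Then |s − 1| < 2 gives |s| < 3, and by the triangle inequality |-2s^2 - 6s - 6| ≤ 2·3^2 + 6·3 + 6 = 42.
Hence |(-2s^3 - 4s^2 + 6)| ≤ 42|s − 1| < eps provided |s − 1| < eps/42.
Take delta = min(2, eps/42). Then 0 < |s − 1| < delta gives both |s − 1| < 2 and |s − 1| < eps/42, so |(-2s^3 - 4s^2 + 6)| < eps.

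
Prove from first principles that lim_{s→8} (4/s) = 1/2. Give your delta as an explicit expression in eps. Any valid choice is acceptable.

Suppose eps > 0. We seek delta > 0 such that 0 < |s − 8| < delta implies |4/s − (1/2)| < eps.
|4/s − (1/2)| = 4·|8 − s|/(8·|s|) = 4|s − 8|/(8|s|).
Restrict delta ≤ 4. Then |s − 8| < 4 gives |s| > 4, so 8|s| > 32.
Then |4/s − (1/2)| < 4|s − 8|/32, which is < eps when |s − 8| < 8eps.
Take delta = min(4, 8eps). Then 0 < |s − 8| < delta gives both |s − 8| < 4 and |s − 8| < 8eps, so |4/s − (1/2)| < eps.

delta = min(4, 8eps)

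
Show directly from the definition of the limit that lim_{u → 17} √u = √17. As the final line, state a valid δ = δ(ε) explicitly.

Let ε > 0. We want δ > 0 such that 0 < |u − 17| < δ implies |√u − √17| < ε.
Multiplying by the conjugate, |√u − √17| = |u − 17|/(√u + √17).
Restrict δ ≤ 17 so that |u − 17| < 17 forces u > 0, and then √u + √17 > √17.
Hence |√u − √17| < |u − 17|/√17, which is < ε once |u − 17| < √17·ε.
Take δ = min(17, √17·ε). If 0 < |u − 17| < δ then u > 0 and |√u − √17| < |u − 17|/√17 < ε.

δ = min(17, √17·ε)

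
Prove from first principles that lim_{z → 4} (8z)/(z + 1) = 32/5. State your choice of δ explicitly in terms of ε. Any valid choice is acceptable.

δ = min(5/2, (25/16)ε)

Fix ε > 0. We want δ > 0 with 0 < |z − 4| < δ ⇒ |(8z)/(z + 1) − (32/5)| < ε.
Combining over a common denominator, (8z)/(z + 1) − (32/5) = [(8z)·5 − 32·(z + 1)] / [5·(z + 1)] = 8(z − 4) / (5(z + 1)).
So |(8z)/(z + 1) − (32/5)| = 8|z − 4| / (5·|z + 1|).
Require δ ≤ 5/2, so |z + 1| ≥ |5| − |z − 4| > 5 − 5/2 = 5/2.
Hence |(8z)/(z + 1) − (32/5)| < 8|z − 4|/(5·(5/2)) = (16/25)|z − 4|, which is < ε once |z − 4| < (25/16)ε.
Take δ = min(5/2, (25/16)ε). Then 0 < |z − 4| < δ forces both bounds, so |(8z)/(z + 1) − (32/5)| < ε.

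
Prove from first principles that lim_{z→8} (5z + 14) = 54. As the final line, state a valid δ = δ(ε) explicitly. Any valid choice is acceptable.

Fix ε > 0. We need δ > 0 so that 0 < |z − 8| < δ implies |(5z + 14) − 54| < ε.
|(5z + 14) − 54| = |5z - 40| = 5|z − 8|.
Thus it suffices that |z − 8| < ε/5.
Take δ = ε/5. If 0 < |z − 8| < δ then |(5z + 14) − 54| = 5|z − 8| < 5·(ε/5) = ε.

δ = ε/5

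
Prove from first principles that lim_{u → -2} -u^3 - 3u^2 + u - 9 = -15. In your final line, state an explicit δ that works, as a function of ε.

δ = min(2, ε/23)

Let ε > 0. We want δ > 0 such that 0 < |u + 2| < δ implies |(-u^3 - 3u^2 + u - 9) + 15| < ε.
(-u^3 - 3u^2 + u - 9) + 15 = -u^3 - 3u^2 + u + 6 = (u + 2)(-u^2 - u + 3).
So |(-u^3 - 3u^2 + u - 9) + 15| = |u + 2|·|-u^2 - u + 3|.
Require δ ≤ 2. Then |u + 2| < 2 gives |u| < 4, and by the triangle inequality |-u^2 - u + 3| ≤ 4^2 + 4 + 3 = 23.
Hence |(-u^3 - 3u^2 + u - 9) + 15| ≤ 23|u + 2| < ε provided |u + 2| < ε/23.
Take δ = min(2, ε/23). Then 0 < |u + 2| < δ gives both |u + 2| < 2 and |u + 2| < ε/23, so |(-u^3 - 3u^2 + u - 9) + 15| < ε.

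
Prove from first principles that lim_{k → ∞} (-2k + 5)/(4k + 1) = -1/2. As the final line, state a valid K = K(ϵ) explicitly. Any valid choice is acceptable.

Suppose ϵ > 0. For k ≥ 1, |(-2k + 5)/(4k + 1) + 1/2| = |22|/(4(4k + 1)) = 22/(4(4k + 1)).
Since 4k + 1 ≥ 4k for k ≥ 1, this is ≤ 22/(4·4k) = (11/8)/k.
So |(-2k + 5)/(4k + 1) + 1/2| < ϵ whenever k > (11/8)/ϵ.
Take K = (11/8)/ϵ. If k > K then |(-2k + 5)/(4k + 1) + 1/2| ≤ (11/8)/k < ϵ.

K = (11/8)/ϵ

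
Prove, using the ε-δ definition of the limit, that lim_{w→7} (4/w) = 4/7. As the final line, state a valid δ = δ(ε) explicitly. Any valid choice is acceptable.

δ = min(7/2, (49/8)ε)

Let ε > 0 be given. We seek δ > 0 such that 0 < |w − 7| < δ implies |4/w − (4/7)| < ε.
|4/w − (4/7)| = 4·|7 − w|/(7·|w|) = 4|w − 7|/(7|w|).
Restrict δ ≤ 7/2. Then |w − 7| < 7/2 gives |w| > 7/2, so 7|w| > 49/2.
Then |4/w − (4/7)| < 4|w − 7|/(49/2), which is < ε when |w − 7| < (49/8)ε.
Take δ = min(7/2, (49/8)ε). Then 0 < |w − 7| < δ gives both |w − 7| < 7/2 and |w − 7| < (49/8)ε, so |4/w − (4/7)| < ε.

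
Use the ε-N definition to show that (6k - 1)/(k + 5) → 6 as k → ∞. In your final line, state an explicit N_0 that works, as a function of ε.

Let ε > 0 be given. For k ≥ 1, |(6k - 1)/(k + 5) − 6| = |-31|/((k + 5)) = 31/((k + 5)).
Since k + 5 ≥ k for k ≥ 1, this is ≤ 31/(k) = 31/k.
So |(6k - 1)/(k + 5) − 6| < ε whenever k > 31/ε.
Take N_0 = 31/ε. If k > N_0 then |(6k - 1)/(k + 5) − 6| ≤ 31/k < ε.

N_0 = 31/ε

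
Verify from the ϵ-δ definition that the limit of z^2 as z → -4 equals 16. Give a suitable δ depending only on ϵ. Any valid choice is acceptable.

Fix ϵ > 0. We seek δ > 0 with 0 < |z + 4| < δ ⇒ |z^2 − 16| < ϵ.
Factor: z^2 − 16 = (z + 4)(z - 4), so |z^2 − 16| = |z + 4|·|z - 4|.
Restrict δ ≤ 1. Then |z + 4| < 1 gives |z| < 5, so by the triangle inequality |z - 4| ≤ 5 + 4 = 9.
Hence |z^2 − 16| ≤ 9|z + 4|, which is < ϵ once |z + 4| < ϵ/9.
Take δ = min(1, ϵ/9). If 0 < |z + 4| < δ then both bounds hold and |z^2 − 16| ≤ 9|z + 4| < 9·(ϵ/9) = ϵ.

δ = min(1, ϵ/9)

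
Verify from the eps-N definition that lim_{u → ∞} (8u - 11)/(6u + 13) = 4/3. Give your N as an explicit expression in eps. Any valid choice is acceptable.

Suppose eps > 0. We seek N > 0 such that u > N implies |(8u - 11)/(6u + 13) − (4/3)| < eps.
(8u - 11)/(6u + 13) − (4/3) = (6(8u - 11) − 8(6u + 13)) / (6(6u + 13)) = -170/(6(6u + 13)).
For u > 0 we have 6u + 13 > 6u, so |(8u - 11)/(6u + 13) − (4/3)| = 170/(6(6u + 13)) < 170/(6·6u) = (85/18)/u.
Thus |(8u - 11)/(6u + 13) − (4/3)| < eps whenever u > (85/18)/eps.
Take N = (85/18)/eps. If u > N then |(8u - 11)/(6u + 13) − (4/3)| < (85/18)/u < eps.

N = (85/18)/eps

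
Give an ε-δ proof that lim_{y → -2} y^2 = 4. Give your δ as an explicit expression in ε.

δ = min(1, ε/5)

Suppose ε > 0. We seek δ > 0 with 0 < |y + 2| < δ ⇒ |y^2 − 4| < ε.
Factor: y^2 − 4 = (y + 2)(y - 2), so |y^2 − 4| = |y + 2|·|y - 2|.
Impose δ ≤ 1 so that |y| < 3; then |y - 2| ≤ 5.
Hence |y^2 − 4| ≤ 5|y + 2|, which is < ε once |y + 2| < ε/5.
Take δ = min(1, ε/5). If 0 < |y + 2| < δ then both bounds hold and |y^2 − 4| ≤ 5|y + 2| < 5·(ε/5) = ε.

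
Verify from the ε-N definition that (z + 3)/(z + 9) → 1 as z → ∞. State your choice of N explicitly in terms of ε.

N = 6/ε

Let ε > 0. We seek N > 0 such that z > N implies |(z + 3)/(z + 9) − 1| < ε.
(z + 3)/(z + 9) − 1 = ((z + 3) − (z + 9)) / ((z + 9)) = -6/((z + 9)).
For z > 0 we have z + 9 > z, so |(z + 3)/(z + 9) − 1| = 6/((z + 9)) < 6/(z) = 6/z.
Thus |(z + 3)/(z + 9) − 1| < ε whenever z > 6/ε.
Take N = 6/ε. If z > N then |(z + 3)/(z + 9) − 1| < 6/z < ε.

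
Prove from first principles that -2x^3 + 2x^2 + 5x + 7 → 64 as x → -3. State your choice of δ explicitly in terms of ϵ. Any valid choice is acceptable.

δ = min(1, ϵ/83)

Let ϵ > 0 be given. We want δ > 0 such that 0 < |x + 3| < δ implies |(-2x^3 + 2x^2 + 5x + 7) − 64| < ϵ.
(-2x^3 + 2x^2 + 5x + 7) − 64 = -2x^3 + 2x^2 + 5x - 57 = (x + 3)(-2x^2 + 8x - 19).
So |(-2x^3 + 2x^2 + 5x + 7) − 64| = |x + 3|·|-2x^2 + 8x - 19|.
Assume first that |x + 3| < 1, so |x| < 4. Then |-2x^2 + 8x - 19| ≤ 2·4^2 + 8·4 + 19 = 83.
Hence |(-2x^3 + 2x^2 + 5x + 7) − 64| ≤ 83|x + 3| < ϵ provided |x + 3| < ϵ/83.
Take δ = min(1, ϵ/83). Then 0 < |x + 3| < δ gives both |x + 3| < 1 and |x + 3| < ϵ/83, so |(-2x^3 + 2x^2 + 5x + 7) − 64| < ϵ.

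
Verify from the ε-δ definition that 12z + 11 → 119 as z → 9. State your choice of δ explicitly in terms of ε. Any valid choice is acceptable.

δ = ε/12

Let ε > 0. We need δ > 0 so that 0 < |z − 9| < δ implies |(12z + 11) − 119| < ε.
|(12z + 11) − 119| = |12z - 108| = 12|z − 9|.
So 12|z − 9| < ε exactly when |z − 9| < ε/12.
Choosing δ = ε/12 gives |(12z + 11) − 119| = 12|z − 9| < ε whenever |z − 9| < δ.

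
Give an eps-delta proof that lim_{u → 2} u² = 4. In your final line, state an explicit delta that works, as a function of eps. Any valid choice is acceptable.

Suppose eps > 0. We seek delta > 0 with 0 < |u − 2| < delta ⇒ |u² − 4| < eps.
Factor: u² − 4 = (u − 2)(u + 2), so |u² − 4| = |u − 2|·|u + 2|.
Restrict delta ≤ 2. Then |u − 2| < 2 gives |u| < 4, so by the triangle inequality |u + 2| ≤ 4 + 2 = 6.
Hence |u² − 4| ≤ 6|u − 2|, which is < eps once |u − 2| < eps/6.
Take delta = min(2, eps/6). If 0 < |u − 2| < delta then both bounds hold and |u² − 4| ≤ 6|u − 2| < 6·(eps/6) = eps.

delta = min(2, eps/6)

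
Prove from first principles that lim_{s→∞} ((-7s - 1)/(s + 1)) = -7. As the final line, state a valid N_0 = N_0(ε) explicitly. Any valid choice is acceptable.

N_0 = 6/ε

Suppose ε > 0. We seek N_0 > 0 such that s > N_0 implies |(-7s - 1)/(s + 1) + 7| < ε.
(-7s - 1)/(s + 1) + 7 = ((-7s - 1) − (-7)(s + 1)) / ((s + 1)) = 6/((s + 1)).
For s > 0 we have s + 1 > s, so |(-7s - 1)/(s + 1) + 7| = 6/((s + 1)) < 6/(s) = 6/s.
Thus |(-7s - 1)/(s + 1) + 7| < ε whenever s > 6/ε.
Take N_0 = 6/ε. If s > N_0 then |(-7s - 1)/(s + 1) + 7| < 6/s < ε.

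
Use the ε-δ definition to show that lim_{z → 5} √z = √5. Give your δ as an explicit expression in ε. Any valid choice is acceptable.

δ = min(5, √5·ε)

Let ε > 0 be given. We want δ > 0 such that 0 < |z − 5| < δ implies |√z − √5| < ε.
Multiplying by the conjugate, |√z − √5| = |z − 5|/(√z + √5).
Restrict δ ≤ 5 so that |z − 5| < 5 forces z > 0, and then √z + √5 > √5.
Hence |√z − √5| < |z − 5|/√5, which is < ε once |z − 5| < √5·ε.
Take δ = min(5, √5·ε). If 0 < |z − 5| < δ then z > 0 and |√z − √5| < |z − 5|/√5 < ε.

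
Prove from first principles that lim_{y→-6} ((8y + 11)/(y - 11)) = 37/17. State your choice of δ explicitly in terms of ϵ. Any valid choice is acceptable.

Fix ϵ > 0. We want δ > 0 with 0 < |y + 6| < δ ⇒ |(8y + 11)/(y - 11) − (37/17)| < ϵ.
Combining over a common denominator, (8y + 11)/(y - 11) − (37/17) = [(8y + 11)·(-17) − (-37)·(y - 11)] / [(-17)·(y - 11)] = -99(y + 6) / ((-17)(y - 11)).
So |(8y + 11)/(y - 11) − (37/17)| = 99|y + 6| / (17·|y − 11|).
Require δ ≤ 17/2, so |y − 11| ≥ |-17| − |y + 6| > 17 − 17/2 = 17/2.
Hence |(8y + 11)/(y - 11) − (37/17)| < 99|y + 6|/(17·(17/2)) = (198/289)|y + 6|, which is < ϵ once |y + 6| < (289/198)ϵ.
Take δ = min(17/2, (289/198)ϵ). Then 0 < |y + 6| < δ forces both bounds, so |(8y + 11)/(y - 11) − (37/17)| < ϵ.

δ = min(17/2, (289/198)ϵ)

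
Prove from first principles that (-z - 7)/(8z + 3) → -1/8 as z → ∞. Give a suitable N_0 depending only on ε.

Suppose ε > 0. We seek N_0 > 0 such that z > N_0 implies |(-z - 7)/(8z + 3) + 1/8| < ε.
(-z - 7)/(8z + 3) + 1/8 = (8(-z - 7) − (-1)(8z + 3)) / (8(8z + 3)) = -53/(8(8z + 3)).
For z > 0 we have 8z + 3 > 8z, so |(-z - 7)/(8z + 3) + 1/8| = 53/(8(8z + 3)) < 53/(8·8z) = (53/64)/z.
Thus |(-z - 7)/(8z + 3) + 1/8| < ε whenever z > (53/64)/ε.
Take N_0 = (53/64)/ε. If z > N_0 then |(-z - 7)/(8z + 3) + 1/8| < (53/64)/z < ε.

N_0 = (53/64)/ε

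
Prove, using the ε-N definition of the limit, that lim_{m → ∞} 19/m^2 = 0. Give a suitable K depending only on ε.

Fix ε > 0. For m ≥ 1, |19/m^2 − 0| = 19/m^2.
19/m^2 < ε ⇔ m^2 > 19/ε ⇔ m > (19/ε)^{1/2}.
Take K = (19/ε)^{1/2}. Then m > K implies 19/m^2 < ε.

K = (19/ε)^{1/2}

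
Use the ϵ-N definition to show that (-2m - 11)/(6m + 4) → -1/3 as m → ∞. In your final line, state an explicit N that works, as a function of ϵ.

Suppose ϵ > 0. For m ≥ 1, |(-2m - 11)/(6m + 4) + 1/3| = |-58|/(6(6m + 4)) = 58/(6(6m + 4)).
Since 6m + 4 ≥ 6m for m ≥ 1, this is ≤ 58/(6·6m) = (29/18)/m.
So |(-2m - 11)/(6m + 4) + 1/3| < ϵ whenever m > (29/18)/ϵ.
Take N = (29/18)/ϵ. If m > N then |(-2m - 11)/(6m + 4) + 1/3| ≤ (29/18)/m < ϵ.

N = (29/18)/ϵ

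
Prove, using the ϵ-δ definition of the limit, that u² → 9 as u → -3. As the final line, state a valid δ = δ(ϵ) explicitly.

Let ϵ > 0 be given. We seek δ > 0 with 0 < |u + 3| < δ ⇒ |u² − 9| < ϵ.
Factor: u² − 9 = (u + 3)(u - 3), so |u² − 9| = |u + 3|·|u - 3|.
Impose δ ≤ 1 so that |u| < 4; then |u - 3| ≤ 7.
Hence |u² − 9| ≤ 7|u + 3|, which is < ϵ once |u + 3| < ϵ/7.
Take δ = min(1, ϵ/7). If 0 < |u + 3| < δ then both bounds hold and |u² − 9| ≤ 7|u + 3| < 7·(ϵ/7) = ϵ.

δ = min(1, ϵ/7)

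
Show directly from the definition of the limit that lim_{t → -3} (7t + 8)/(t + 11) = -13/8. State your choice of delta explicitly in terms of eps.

delta = min(4, (32/69)eps)

Let eps > 0 be given. We want delta > 0 with 0 < |t + 3| < delta ⇒ |(7t + 8)/(t + 11) + 13/8| < eps.
Combining over a common denominator, (7t + 8)/(t + 11) + 13/8 = [(7t + 8)·8 − (-13)·(t + 11)] / [8·(t + 11)] = 69(t + 3) / (8(t + 11)).
So |(7t + 8)/(t + 11) + 13/8| = 69|t + 3| / (8·|t + 11|).
Restrict delta ≤ 4. Then |t + 3| < 4 gives |t + 11| = |(t + 3) + 8| ≥ 8 − 4 = 4.
Hence |(7t + 8)/(t + 11) + 13/8| < 69|t + 3|/(8·4) = (69/32)|t + 3|, which is < eps once |t + 3| < (32/69)eps.
Take delta = min(4, (32/69)eps). Then 0 < |t + 3| < delta forces both bounds, so |(7t + 8)/(t + 11) + 13/8| < eps.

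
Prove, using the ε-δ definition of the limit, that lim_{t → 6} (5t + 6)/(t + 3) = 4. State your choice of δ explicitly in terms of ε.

δ = min(9/2, (9/2)ε)

Let ε > 0 be given. We want δ > 0 with 0 < |t − 6| < δ ⇒ |(5t + 6)/(t + 3) − 4| < ε.
Combining over a common denominator, (5t + 6)/(t + 3) − 4 = [(5t + 6)·9 − 36·(t + 3)] / [9·(t + 3)] = 9(t − 6) / (9(t + 3)).
So |(5t + 6)/(t + 3) − 4| = 9|t − 6| / (9·|t + 3|).
Require δ ≤ 9/2, so |t + 3| ≥ |9| − |t − 6| > 9 − 9/2 = 9/2.
Hence |(5t + 6)/(t + 3) − 4| < 9|t − 6|/(9·(9/2)) = (2/9)|t − 6|, which is < ε once |t − 6| < (9/2)ε.
Take δ = min(9/2, (9/2)ε). Then 0 < |t − 6| < δ forces both bounds, so |(5t + 6)/(t + 3) − 4| < ε.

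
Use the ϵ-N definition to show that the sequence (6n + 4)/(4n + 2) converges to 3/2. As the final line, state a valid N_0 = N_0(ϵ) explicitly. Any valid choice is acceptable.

Let ϵ > 0. For n ≥ 1, |(6n + 4)/(4n + 2) − (3/2)| = |4|/(4(4n + 2)) = 4/(4(4n + 2)).
Since 4n + 2 ≥ 4n for n ≥ 1, this is ≤ 4/(4·4n) = (1/4)/n.
So |(6n + 4)/(4n + 2) − (3/2)| < ϵ whenever n > (1/4)/ϵ.
Take N_0 = (1/4)/ϵ. If n > N_0 then |(6n + 4)/(4n + 2) − (3/2)| ≤ (1/4)/n < ϵ.

N_0 = (1/4)/ϵ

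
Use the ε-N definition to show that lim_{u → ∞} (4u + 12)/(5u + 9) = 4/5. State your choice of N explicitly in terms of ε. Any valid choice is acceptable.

Let ε > 0 be given. We seek N > 0 such that u > N implies |(4u + 12)/(5u + 9) − (4/5)| < ε.
(4u + 12)/(5u + 9) − (4/5) = (5(4u + 12) − 4(5u + 9)) / (5(5u + 9)) = 24/(5(5u + 9)).
For u > 0 we have 5u + 9 > 5u, so |(4u + 12)/(5u + 9) − (4/5)| = 24/(5(5u + 9)) < 24/(5·5u) = (24/25)/u.
Thus |(4u + 12)/(5u + 9) − (4/5)| < ε whenever u > (24/25)/ε.
Take N = (24/25)/ε. If u > N then |(4u + 12)/(5u + 9) − (4/5)| < (24/25)/u < ε.

N = (24/25)/ε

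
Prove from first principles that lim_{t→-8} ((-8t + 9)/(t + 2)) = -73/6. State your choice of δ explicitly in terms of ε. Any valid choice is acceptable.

Let ε > 0. We want δ > 0 with 0 < |t + 8| < δ ⇒ |(-8t + 9)/(t + 2) + 73/6| < ε.
Combining over a common denominator, (-8t + 9)/(t + 2) + 73/6 = [(-8t + 9)·(-6) − 73·(t + 2)] / [(-6)·(t + 2)] = -25(t + 8) / ((-6)(t + 2)).
So |(-8t + 9)/(t + 2) + 73/6| = 25|t + 8| / (6·|t + 2|).
Require δ ≤ 3, so |t + 2| ≥ |-6| − |t + 8| > 6 − 3 = 3.
Hence |(-8t + 9)/(t + 2) + 73/6| < 25|t + 8|/(6·3) = (25/18)|t + 8|, which is < ε once |t + 8| < (18/25)ε.
Take δ = min(3, (18/25)ε). Then 0 < |t + 8| < δ forces both bounds, so |(-8t + 9)/(t + 2) + 73/6| < ε.

δ = min(3, (18/25)ε)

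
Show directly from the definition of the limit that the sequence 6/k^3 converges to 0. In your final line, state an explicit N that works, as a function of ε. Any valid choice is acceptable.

Let ε > 0. For k ≥ 1, |6/k^3 − 0| = 6/k^3.
6/k^3 < ε ⇔ k^3 > 6/ε ⇔ k > (6/ε)^{1/3}.
Take N = (6/ε)^{1/3}. Then k > N implies 6/k^3 < ε.

N = (6/ε)^{1/3}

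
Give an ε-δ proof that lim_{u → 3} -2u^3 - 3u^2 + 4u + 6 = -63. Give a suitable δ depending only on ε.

δ = min(1, ε/91)

Fix ε > 0. We want δ > 0 such that 0 < |u − 3| < δ implies |(-2u^3 - 3u^2 + 4u + 6) + 63| < ε.
(-2u^3 - 3u^2 + 4u + 6) + 63 = -2u^3 - 3u^2 + 4u + 69 = (u − 3)(-2u^2 - 9u - 23).
So |(-2u^3 - 3u^2 + 4u + 6) + 63| = |u − 3|·|-2u^2 - 9u - 23|.
Assume first that |u − 3| < 1, so |u| < 4. Then |-2u^2 - 9u - 23| ≤ 2·4^2 + 9·4 + 23 = 91.
Hence |(-2u^3 - 3u^2 + 4u + 6) + 63| ≤ 91|u − 3| < ε provided |u − 3| < ε/91.
Take δ = min(1, ε/91). Then 0 < |u − 3| < δ gives both |u − 3| < 1 and |u − 3| < ε/91, so |(-2u^3 - 3u^2 + 4u + 6) + 63| < ε.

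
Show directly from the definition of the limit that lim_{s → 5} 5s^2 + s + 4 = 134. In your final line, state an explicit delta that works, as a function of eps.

Let eps > 0. We want delta > 0 such that 0 < |s − 5| < delta implies |(5s^2 + s + 4) − 134| < eps.
(5s^2 + s + 4) − 134 = 5s^2 + s - 130 = (s − 5)(5s + 26).
So |(5s^2 + s + 4) − 134| = |s − 5|·|5s + 26|.
Assume first that |s − 5| < 1, so |s| < 6. Then |5s + 26| ≤ 5·6 + 26 = 56.
Hence |(5s^2 + s + 4) − 134| ≤ 56|s − 5| < eps provided |s − 5| < eps/56.
Take delta = min(1, eps/56). Then 0 < |s − 5| < delta gives both |s − 5| < 1 and |s − 5| < eps/56, so |(5s^2 + s + 4) − 134| < eps.

delta = min(1, eps/56)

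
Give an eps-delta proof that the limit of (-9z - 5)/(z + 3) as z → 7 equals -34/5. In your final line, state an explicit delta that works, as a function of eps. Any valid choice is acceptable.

delta = min(5, (25/11)eps)

Fix eps > 0. We want delta > 0 with 0 < |z − 7| < delta ⇒ |(-9z - 5)/(z + 3) + 34/5| < eps.
Combining over a common denominator, (-9z - 5)/(z + 3) + 34/5 = [(-9z - 5)·10 − (-68)·(z + 3)] / [10·(z + 3)] = -22(z − 7) / (10(z + 3)).
So |(-9z - 5)/(z + 3) + 34/5| = 22|z − 7| / (10·|z + 3|).
Restrict delta ≤ 5. Then |z − 7| < 5 gives |z + 3| = |(z − 7) + 10| ≥ 10 − 5 = 5.
Hence |(-9z - 5)/(z + 3) + 34/5| < 22|z − 7|/(10·5) = (11/25)|z − 7|, which is < eps once |z − 7| < (25/11)eps.
Take delta = min(5, (25/11)eps). Then 0 < |z − 7| < delta forces both bounds, so |(-9z - 5)/(z + 3) + 34/5| < eps.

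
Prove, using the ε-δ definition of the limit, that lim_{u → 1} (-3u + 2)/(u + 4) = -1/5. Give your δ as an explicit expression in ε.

Suppose ε > 0. We want δ > 0 with 0 < |u − 1| < δ ⇒ |(-3u + 2)/(u + 4) + 1/5| < ε.
Combining over a common denominator, (-3u + 2)/(u + 4) + 1/5 = [(-3u + 2)·5 − (-1)·(u + 4)] / [5·(u + 4)] = -14(u − 1) / (5(u + 4)).
So |(-3u + 2)/(u + 4) + 1/5| = 14|u − 1| / (5·|u + 4|).
Restrict δ ≤ 5/2. Then |u − 1| < 5/2 gives |u + 4| = |(u − 1) + 5| ≥ 5 − 5/2 = 5/2.
Hence |(-3u + 2)/(u + 4) + 1/5| < 14|u − 1|/(5·(5/2)) = (28/25)|u − 1|, which is < ε once |u − 1| < (25/28)ε.
Take δ = min(5/2, (25/28)ε). Then 0 < |u − 1| < δ forces both bounds, so |(-3u + 2)/(u + 4) + 1/5| < ε.

δ = min(5/2, (25/28)ε)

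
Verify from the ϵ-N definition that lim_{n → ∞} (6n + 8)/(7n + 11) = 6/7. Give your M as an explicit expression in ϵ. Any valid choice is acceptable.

M = (10/49)/ϵ

Let ϵ > 0. For n ≥ 1, |(6n + 8)/(7n + 11) − (6/7)| = |-10|/(7(7n + 11)) = 10/(7(7n + 11)).
Since 7n + 11 ≥ 7n for n ≥ 1, this is ≤ 10/(7·7n) = (10/49)/n.
So |(6n + 8)/(7n + 11) − (6/7)| < ϵ whenever n > (10/49)/ϵ.
Take M = (10/49)/ϵ. If n > M then |(6n + 8)/(7n + 11) − (6/7)| ≤ (10/49)/n < ϵ.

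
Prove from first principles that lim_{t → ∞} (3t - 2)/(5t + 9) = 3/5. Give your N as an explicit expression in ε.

N = (37/25)/ε

Let ε > 0 be given. We seek N > 0 such that t > N implies |(3t - 2)/(5t + 9) − (3/5)| < ε.
(3t - 2)/(5t + 9) − (3/5) = (5(3t - 2) − 3(5t + 9)) / (5(5t + 9)) = -37/(5(5t + 9)).
For t > 0 we have 5t + 9 > 5t, so |(3t - 2)/(5t + 9) − (3/5)| = 37/(5(5t + 9)) < 37/(5·5t) = (37/25)/t.
Thus |(3t - 2)/(5t + 9) − (3/5)| < ε whenever t > (37/25)/ε.
Take N = (37/25)/ε. If t > N then |(3t - 2)/(5t + 9) − (3/5)| < (37/25)/t < ε.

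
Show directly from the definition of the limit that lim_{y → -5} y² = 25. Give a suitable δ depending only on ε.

δ = min(1, ε/11)

Fix ε > 0. We seek δ > 0 with 0 < |y + 5| < δ ⇒ |y² − 25| < ε.
Factor: y² − 25 = (y + 5)(y - 5), so |y² − 25| = |y + 5|·|y - 5|.
Restrict δ ≤ 1. Then |y + 5| < 1 gives |y| < 6, so by the triangle inequality |y - 5| ≤ 6 + 5 = 11.
Hence |y² − 25| ≤ 11|y + 5|, which is < ε once |y + 5| < ε/11.
Take δ = min(1, ε/11). If 0 < |y + 5| < δ then both bounds hold and |y² − 25| ≤ 11|y + 5| < 11·(ε/11) = ε.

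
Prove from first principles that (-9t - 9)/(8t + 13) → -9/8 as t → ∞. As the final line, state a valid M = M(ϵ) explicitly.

Fix ϵ > 0. We seek M > 0 such that t > M implies |(-9t - 9)/(8t + 13) + 9/8| < ϵ.
(-9t - 9)/(8t + 13) + 9/8 = (8(-9t - 9) − (-9)(8t + 13)) / (8(8t + 13)) = 45/(8(8t + 13)).
For t > 0 we have 8t + 13 > 8t, so |(-9t - 9)/(8t + 13) + 9/8| = 45/(8(8t + 13)) < 45/(8·8t) = (45/64)/t.
Thus |(-9t - 9)/(8t + 13) + 9/8| < ϵ whenever t > (45/64)/ϵ.
Take M = (45/64)/ϵ. If t > M then |(-9t - 9)/(8t + 13) + 9/8| < (45/64)/t < ϵ.

M = (45/64)/ϵ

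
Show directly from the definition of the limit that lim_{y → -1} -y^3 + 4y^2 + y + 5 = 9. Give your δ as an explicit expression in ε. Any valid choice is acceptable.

δ = min(2, ε/28)

Let ε > 0 be given. We want δ > 0 such that 0 < |y + 1| < δ implies |(-y^3 + 4y^2 + y + 5) − 9| < ε.
(-y^3 + 4y^2 + y + 5) − 9 = -y^3 + 4y^2 + y - 4 = (y + 1)(-y^2 + 5y - 4).
So |(-y^3 + 4y^2 + y + 5) − 9| = |y + 1|·|-y^2 + 5y - 4|.
Assume first that |y + 1| < 2, so |y| < 3. Then |-y^2 + 5y - 4| ≤ 3^2 + 5·3 + 4 = 28.
Hence |(-y^3 + 4y^2 + y + 5) − 9| ≤ 28|y + 1| < ε provided |y + 1| < ε/28.
Choosing δ = min(2, ε/28) ensures both conditions, hence |(-y^3 + 4y^2 + y + 5) − 9| < ε.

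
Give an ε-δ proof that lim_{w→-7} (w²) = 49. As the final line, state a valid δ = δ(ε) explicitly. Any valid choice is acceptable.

Let ε > 0. We seek δ > 0 with 0 < |w + 7| < δ ⇒ |w² − 49| < ε.
Factor: w² − 49 = (w + 7)(w - 7), so |w² − 49| = |w + 7|·|w - 7|.
Restrict δ ≤ 1. Then |w + 7| < 1 gives |w| < 8, so by the triangle inequality |w - 7| ≤ 8 + 7 = 15.
Hence |w² − 49| ≤ 15|w + 7|, which is < ε once |w + 7| < ε/15.
Take δ = min(1, ε/15). If 0 < |w + 7| < δ then both bounds hold and |w² − 49| ≤ 15|w + 7| < 15·(ε/15) = ε.

δ = min(1, ε/15)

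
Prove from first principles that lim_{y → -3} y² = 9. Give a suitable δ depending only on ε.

δ = min(2, ε/8)

Let ε > 0. We seek δ > 0 with 0 < |y + 3| < δ ⇒ |y² − 9| < ε.
Factor: y² − 9 = (y + 3)(y - 3), so |y² − 9| = |y + 3|·|y - 3|.
Impose δ ≤ 2 so that |y| < 5; then |y - 3| ≤ 8.
Hence |y² − 9| ≤ 8|y + 3|, which is < ε once |y + 3| < ε/8.
Take δ = min(2, ε/8). If 0 < |y + 3| < δ then both bounds hold and |y² − 9| ≤ 8|y + 3| < 8·(ε/8) = ε.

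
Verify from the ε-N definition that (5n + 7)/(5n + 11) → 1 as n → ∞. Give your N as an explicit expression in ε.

N = (4/5)/ε

Suppose ε > 0. For n ≥ 1, |(5n + 7)/(5n + 11) − 1| = |-20|/(5(5n + 11)) = 20/(5(5n + 11)).
Since 5n + 11 ≥ 5n for n ≥ 1, this is ≤ 20/(5·5n) = (4/5)/n.
So |(5n + 7)/(5n + 11) − 1| < ε whenever n > (4/5)/ε.
Take N = (4/5)/ε. If n > N then |(5n + 7)/(5n + 11) − 1| ≤ (4/5)/n < ε.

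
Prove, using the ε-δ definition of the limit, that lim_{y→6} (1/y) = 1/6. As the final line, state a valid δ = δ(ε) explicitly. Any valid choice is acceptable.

Suppose ε > 0. We seek δ > 0 such that 0 < |y − 6| < δ implies |1/y − (1/6)| < ε.
|1/y − (1/6)| = |6 − y|/(6·|y|) = |y − 6|/(6|y|).
Require δ ≤ 3 so that |y| > 6 − 3 = 3, hence 6|y| > 18.
Then |1/y − (1/6)| < |y − 6|/18, which is < ε when |y − 6| < 18ε.
Take δ = min(3, 18ε). Then 0 < |y − 6| < δ gives both |y − 6| < 3 and |y − 6| < 18ε, so |1/y − (1/6)| < ε.

δ = min(3, 18ε)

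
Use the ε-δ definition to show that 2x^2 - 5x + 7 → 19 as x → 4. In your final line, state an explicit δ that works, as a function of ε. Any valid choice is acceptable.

Fix ε > 0. We want δ > 0 such that 0 < |x − 4| < δ implies |(2x^2 - 5x + 7) − 19| < ε.
(2x^2 - 5x + 7) − 19 = 2x^2 - 5x - 12 = (x − 4)(2x + 3).
So |(2x^2 - 5x + 7) − 19| = |x − 4|·|2x + 3|.
Require δ ≤ 1. Then |x − 4| < 1 gives |x| < 5, and by the triangle inequality |2x + 3| ≤ 2·5 + 3 = 13.
Hence |(2x^2 - 5x + 7) − 19| ≤ 13|x − 4| < ε provided |x − 4| < ε/13.
Choosing δ = min(1, ε/13) ensures both conditions, hence |(2x^2 - 5x + 7) − 19| < ε.

δ = min(1, ε/13)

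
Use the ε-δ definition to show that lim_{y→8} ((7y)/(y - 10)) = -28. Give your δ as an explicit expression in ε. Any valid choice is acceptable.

δ = min(1, (1/35)ε)

Let ε > 0. We want δ > 0 with 0 < |y − 8| < δ ⇒ |(7y)/(y - 10) + 28| < ε.
Combining over a common denominator, (7y)/(y - 10) + 28 = [(7y)·(-2) − 56·(y - 10)] / [(-2)·(y - 10)] = -70(y − 8) / ((-2)(y - 10)).
So |(7y)/(y - 10) + 28| = 70|y − 8| / (2·|y − 10|).
Require δ ≤ 1, so |y − 10| ≥ |-2| − |y − 8| > 2 − 1 = 1.
Hence |(7y)/(y - 10) + 28| < 70|y − 8|/(2·1) = 35|y − 8|, which is < ε once |y − 8| < (1/35)ε.
Take δ = min(1, (1/35)ε). Then 0 < |y − 8| < δ forces both bounds, so |(7y)/(y - 10) + 28| < ε.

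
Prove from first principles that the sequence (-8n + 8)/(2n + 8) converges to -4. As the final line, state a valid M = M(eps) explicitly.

Let eps > 0. For n ≥ 1, |(-8n + 8)/(2n + 8) + 4| = |80|/(2(2n + 8)) = 80/(2(2n + 8)).
Since 2n + 8 ≥ 2n for n ≥ 1, this is ≤ 80/(2·2n) = 20/n.
So |(-8n + 8)/(2n + 8) + 4| < eps whenever n > 20/eps.
Take M = 20/eps. If n > M then |(-8n + 8)/(2n + 8) + 4| ≤ 20/n < eps.

M = 20/eps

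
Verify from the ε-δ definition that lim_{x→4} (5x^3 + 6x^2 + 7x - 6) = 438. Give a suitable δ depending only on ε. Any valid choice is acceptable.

Let ε > 0. We want δ > 0 such that 0 < |x − 4| < δ implies |(5x^3 + 6x^2 + 7x - 6) − 438| < ε.
(5x^3 + 6x^2 + 7x - 6) − 438 = 5x^3 + 6x^2 + 7x - 444 = (x − 4)(5x^2 + 26x + 111).
So |(5x^3 + 6x^2 + 7x - 6) − 438| = |x − 4|·|5x^2 + 26x + 111|.
Require δ ≤ 1. Then |x − 4| < 1 gives |x| < 5, and by the triangle inequality |5x^2 + 26x + 111| ≤ 5·5^2 + 26·5 + 111 = 366.
Hence |(5x^3 + 6x^2 + 7x - 6) − 438| ≤ 366|x − 4| < ε provided |x − 4| < ε/366.
Take δ = min(1, ε/366). Then 0 < |x − 4| < δ gives both |x − 4| < 1 and |x − 4| < ε/366, so |(5x^3 + 6x^2 + 7x - 6) − 438| < ε.

δ = min(1, ε/366)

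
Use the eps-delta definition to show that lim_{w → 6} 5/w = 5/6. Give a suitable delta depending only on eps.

Let eps > 0. We seek delta > 0 such that 0 < |w − 6| < delta implies |5/w − (5/6)| < eps.
|5/w − (5/6)| = 5·|6 − w|/(6·|w|) = 5|w − 6|/(6|w|).
Restrict delta ≤ 3. Then |w − 6| < 3 gives |w| > 3, so 6|w| > 18.
Then |5/w − (5/6)| < 5|w − 6|/18, which is < eps when |w − 6| < (18/5)eps.
Take delta = min(3, (18/5)eps). Then 0 < |w − 6| < delta gives both |w − 6| < 3 and |w − 6| < (18/5)eps, so |5/w − (5/6)| < eps.

delta = min(3, (18/5)eps)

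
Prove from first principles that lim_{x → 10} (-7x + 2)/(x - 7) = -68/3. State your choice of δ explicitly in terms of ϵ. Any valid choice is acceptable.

Suppose ϵ > 0. We want δ > 0 with 0 < |x − 10| < δ ⇒ |(-7x + 2)/(x - 7) + 68/3| < ϵ.
Combining over a common denominator, (-7x + 2)/(x - 7) + 68/3 = [(-7x + 2)·3 − (-68)·(x - 7)] / [3·(x - 7)] = 47(x − 10) / (3(x - 7)).
So |(-7x + 2)/(x - 7) + 68/3| = 47|x − 10| / (3·|x − 7|).
Restrict δ ≤ 3/2. Then |x − 10| < 3/2 gives |x − 7| = |(x − 10) + 3| ≥ 3 − 3/2 = 3/2.
Hence |(-7x + 2)/(x - 7) + 68/3| < 47|x − 10|/(3·(3/2)) = (94/9)|x − 10|, which is < ϵ once |x − 10| < (9/94)ϵ.
Take δ = min(3/2, (9/94)ϵ). Then 0 < |x − 10| < δ forces both bounds, so |(-7x + 2)/(x - 7) + 68/3| < ϵ.

δ = min(3/2, (9/94)ϵ)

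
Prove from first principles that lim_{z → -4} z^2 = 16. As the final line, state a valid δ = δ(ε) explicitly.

δ = min(1, ε/9)

Let ε > 0. We seek δ > 0 with 0 < |z + 4| < δ ⇒ |z^2 − 16| < ε.
Factor: z^2 − 16 = (z + 4)(z - 4), so |z^2 − 16| = |z + 4|·|z - 4|.
Impose δ ≤ 1 so that |z| < 5; then |z - 4| ≤ 9.
Hence |z^2 − 16| ≤ 9|z + 4|, which is < ε once |z + 4| < ε/9.
Take δ = min(1, ε/9). If 0 < |z + 4| < δ then both bounds hold and |z^2 − 16| ≤ 9|z + 4| < 9·(ε/9) = ε.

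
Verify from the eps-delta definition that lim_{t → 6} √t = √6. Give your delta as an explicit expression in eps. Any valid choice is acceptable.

delta = min(6, √6·eps)

Fix eps > 0. We want delta > 0 such that 0 < |t − 6| < delta implies |√t − √6| < eps.
Rationalise: √t − √6 = (t − 6)/(√t + √6), so |√t − √6| = |t − 6|/(√t + √6).
Restrict delta ≤ 6 so that |t − 6| < 6 forces t > 0, and then √t + √6 > √6.
Hence |√t − √6| < |t − 6|/√6, which is < eps once |t − 6| < √6·eps.
Take delta = min(6, √6·eps). If 0 < |t − 6| < delta then t > 0 and |√t − √6| < |t − 6|/√6 < eps.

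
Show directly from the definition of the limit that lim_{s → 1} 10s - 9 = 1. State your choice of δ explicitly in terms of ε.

Let ε > 0 be given. We need δ > 0 so that 0 < |s − 1| < δ implies |(10s - 9) − 1| < ε.
|(10s - 9) − 1| = |10s - 10| = 10|s − 1|.
So 10|s − 1| < ε exactly when |s − 1| < ε/10.
Choosing δ = ε/10 gives |(10s - 9) − 1| = 10|s − 1| < ε whenever |s − 1| < δ.

δ = ε/10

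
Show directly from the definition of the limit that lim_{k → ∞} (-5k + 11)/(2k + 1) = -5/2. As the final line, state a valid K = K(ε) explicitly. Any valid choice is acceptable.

Let ε > 0 be given. For k ≥ 1, |(-5k + 11)/(2k + 1) + 5/2| = |27|/(2(2k + 1)) = 27/(2(2k + 1)).
Since 2k + 1 ≥ 2k for k ≥ 1, this is ≤ 27/(2·2k) = (27/4)/k.
So |(-5k + 11)/(2k + 1) + 5/2| < ε whenever k > (27/4)/ε.
Take K = (27/4)/ε. If k > K then |(-5k + 11)/(2k + 1) + 5/2| ≤ (27/4)/k < ε.

K = (27/4)/ε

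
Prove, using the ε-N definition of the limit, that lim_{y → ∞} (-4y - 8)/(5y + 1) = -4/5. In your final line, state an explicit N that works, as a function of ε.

Fix ε > 0. We seek N > 0 such that y > N implies |(-4y - 8)/(5y + 1) + 4/5| < ε.
(-4y - 8)/(5y + 1) + 4/5 = (5(-4y - 8) − (-4)(5y + 1)) / (5(5y + 1)) = -36/(5(5y + 1)).
For y > 0 we have 5y + 1 > 5y, so |(-4y - 8)/(5y + 1) + 4/5| = 36/(5(5y + 1)) < 36/(5·5y) = (36/25)/y.
Thus |(-4y - 8)/(5y + 1) + 4/5| < ε whenever y > (36/25)/ε.
Take N = (36/25)/ε. If y > N then |(-4y - 8)/(5y + 1) + 4/5| < (36/25)/y < ε.

N = (36/25)/ε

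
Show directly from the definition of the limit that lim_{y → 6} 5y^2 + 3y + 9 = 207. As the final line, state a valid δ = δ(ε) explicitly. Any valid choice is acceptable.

Let ε > 0 be given. We want δ > 0 such that 0 < |y − 6| < δ implies |(5y^2 + 3y + 9) − 207| < ε.
(5y^2 + 3y + 9) − 207 = 5y^2 + 3y - 198 = (y − 6)(5y + 33).
So |(5y^2 + 3y + 9) − 207| = |y − 6|·|5y + 33|.
Require δ ≤ 2. Then |y − 6| < 2 gives |y| < 8, and by the triangle inequality |5y + 33| ≤ 5·8 + 33 = 73.
Hence |(5y^2 + 3y + 9) − 207| ≤ 73|y − 6| < ε provided |y − 6| < ε/73.
Take δ = min(2, ε/73). Then 0 < |y − 6| < δ gives both |y − 6| < 2 and |y − 6| < ε/73, so |(5y^2 + 3y + 9) − 207| < ε.

δ = min(2, ε/73)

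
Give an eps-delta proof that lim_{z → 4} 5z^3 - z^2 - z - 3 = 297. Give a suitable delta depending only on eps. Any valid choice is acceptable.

delta = min(1, eps/295)

Fix eps > 0. We want delta > 0 such that 0 < |z − 4| < delta implies |(5z^3 - z^2 - z - 3) − 297| < eps.
(5z^3 - z^2 - z - 3) − 297 = 5z^3 - z^2 - z - 300 = (z − 4)(5z^2 + 19z + 75).
So |(5z^3 - z^2 - z - 3) − 297| = |z − 4|·|5z^2 + 19z + 75|.
Assume first that |z − 4| < 1, so |z| < 5. Then |5z^2 + 19z + 75| ≤ 5·5^2 + 19·5 + 75 = 295.
Hence |(5z^3 - z^2 - z - 3) − 297| ≤ 295|z − 4| < eps provided |z − 4| < eps/295.
Choosing delta = min(1, eps/295) ensures both conditions, hence |(5z^3 - z^2 - z - 3) − 297| < eps.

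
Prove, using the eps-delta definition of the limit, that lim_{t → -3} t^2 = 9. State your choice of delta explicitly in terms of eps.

delta = min(1, eps/7)

Let eps > 0. We seek delta > 0 with 0 < |t + 3| < delta ⇒ |t^2 − 9| < eps.
Factor: t^2 − 9 = (t + 3)(t - 3), so |t^2 − 9| = |t + 3|·|t - 3|.
Restrict delta ≤ 1. Then |t + 3| < 1 gives |t| < 4, so by the triangle inequality |t - 3| ≤ 4 + 3 = 7.
Hence |t^2 − 9| ≤ 7|t + 3|, which is < eps once |t + 3| < eps/7.
Take delta = min(1, eps/7). If 0 < |t + 3| < delta then both bounds hold and |t^2 − 9| ≤ 7|t + 3| < 7·(eps/7) = eps.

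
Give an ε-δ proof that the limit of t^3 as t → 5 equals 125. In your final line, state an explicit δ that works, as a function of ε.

Suppose ε > 0. We seek δ > 0 with 0 < |t − 5| < δ ⇒ |t^3 − 125| < ε.
Factor: t^3 − 125 = (t − 5)(t^2 + 5t + 25), so |t^3 − 125| = |t − 5|·|t^2 + 5t + 25|.
Impose δ ≤ 2 so that |t| < 7; then |t^2 + 5t + 25| ≤ 109.
Hence |t^3 − 125| ≤ 109|t − 5|, which is < ε once |t − 5| < ε/109.
Take δ = min(2, ε/109). If 0 < |t − 5| < δ then both bounds hold and |t^3 − 125| ≤ 109|t − 5| < 109·(ε/109) = ε.

δ = min(2, ε/109)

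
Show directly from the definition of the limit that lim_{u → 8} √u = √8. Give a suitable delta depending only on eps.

Let eps > 0 be given. We want delta > 0 such that 0 < |u − 8| < delta implies |√u − √8| < eps.
Multiplying by the conjugate, |√u − √8| = |u − 8|/(√u + √8).
Restrict delta ≤ 8 so that |u − 8| < 8 forces u > 0, and then √u + √8 > √8.
Hence |√u − √8| < |u − 8|/√8, which is < eps once |u − 8| < √8·eps.
Take delta = min(8, √8·eps). If 0 < |u − 8| < delta then u > 0 and |√u − √8| < |u − 8|/√8 < eps.

delta = min(8, √8·eps)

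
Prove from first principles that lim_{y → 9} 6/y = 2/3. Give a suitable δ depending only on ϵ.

δ = min(9/2, (27/4)ϵ)

Let ϵ > 0. We seek δ > 0 such that 0 < |y − 9| < δ implies |6/y − (2/3)| < ϵ.
|6/y − (2/3)| = 6·|9 − y|/(9·|y|) = 6|y − 9|/(9|y|).
Require δ ≤ 9/2 so that |y| > 9 − 9/2 = 9/2, hence 9|y| > 81/2.
Then |6/y − (2/3)| < 6|y − 9|/(81/2), which is < ϵ when |y − 9| < (27/4)ϵ.
Take δ = min(9/2, (27/4)ϵ). Then 0 < |y − 9| < δ gives both |y − 9| < 9/2 and |y − 9| < (27/4)ϵ, so |6/y − (2/3)| < ϵ.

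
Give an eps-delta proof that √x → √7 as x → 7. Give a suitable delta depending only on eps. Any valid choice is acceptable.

Suppose eps > 0. We want delta > 0 such that 0 < |x − 7| < delta implies |√x − √7| < eps.
Rationalise: √x − √7 = (x − 7)/(√x + √7), so |√x − √7| = |x − 7|/(√x + √7).
Restrict delta ≤ 7 so that |x − 7| < 7 forces x > 0, and then √x + √7 > √7.
Hence |√x − √7| < |x − 7|/√7, which is < eps once |x − 7| < √7·eps.
Take delta = min(7, √7·eps). If 0 < |x − 7| < delta then x > 0 and |√x − √7| < |x − 7|/√7 < eps.

delta = min(7, √7·eps)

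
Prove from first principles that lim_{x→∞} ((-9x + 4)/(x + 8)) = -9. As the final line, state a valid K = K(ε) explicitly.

Let ε > 0. We seek K > 0 such that x > K implies |(-9x + 4)/(x + 8) + 9| < ε.
(-9x + 4)/(x + 8) + 9 = ((-9x + 4) − (-9)(x + 8)) / ((x + 8)) = 76/((x + 8)).
For x > 0 we have x + 8 > x, so |(-9x + 4)/(x + 8) + 9| = 76/((x + 8)) < 76/(x) = 76/x.
Thus |(-9x + 4)/(x + 8) + 9| < ε whenever x > 76/ε.
Take K = 76/ε. If x > K then |(-9x + 4)/(x + 8) + 9| < 76/x < ε.

K = 76/ε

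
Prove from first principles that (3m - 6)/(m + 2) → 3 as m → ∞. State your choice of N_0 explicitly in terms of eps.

Let eps > 0 be given. For m ≥ 1, |(3m - 6)/(m + 2) − 3| = |-12|/((m + 2)) = 12/((m + 2)).
Since m + 2 ≥ m for m ≥ 1, this is ≤ 12/(m) = 12/m.
So |(3m - 6)/(m + 2) − 3| < eps whenever m > 12/eps.
Take N_0 = 12/eps. If m > N_0 then |(3m - 6)/(m + 2) − 3| ≤ 12/m < eps.

N_0 = 12/eps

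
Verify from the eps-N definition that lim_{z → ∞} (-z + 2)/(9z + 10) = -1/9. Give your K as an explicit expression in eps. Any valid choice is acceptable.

Suppose eps > 0. We seek K > 0 such that z > K implies |(-z + 2)/(9z + 10) + 1/9| < eps.
(-z + 2)/(9z + 10) + 1/9 = (9(-z + 2) − (-1)(9z + 10)) / (9(9z + 10)) = 28/(9(9z + 10)).
For z > 0 we have 9z + 10 > 9z, so |(-z + 2)/(9z + 10) + 1/9| = 28/(9(9z + 10)) < 28/(9·9z) = (28/81)/z.
Thus |(-z + 2)/(9z + 10) + 1/9| < eps whenever z > (28/81)/eps.
Take K = (28/81)/eps. If z > K then |(-z + 2)/(9z + 10) + 1/9| < (28/81)/z < eps.

K = (28/81)/eps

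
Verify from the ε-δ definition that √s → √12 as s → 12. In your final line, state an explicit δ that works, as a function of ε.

δ = min(12, √12·ε)

Let ε > 0 be given. We want δ > 0 such that 0 < |s − 12| < δ implies |√s − √12| < ε.
Rationalise: √s − √12 = (s − 12)/(√s + √12), so |√s − √12| = |s − 12|/(√s + √12).
Restrict δ ≤ 12 so that |s − 12| < 12 forces s > 0, and then √s + √12 > √12.
Hence |√s − √12| < |s − 12|/√12, which is < ε once |s − 12| < √12·ε.
Take δ = min(12, √12·ε). If 0 < |s − 12| < δ then s > 0 and |√s − √12| < |s − 12|/√12 < ε.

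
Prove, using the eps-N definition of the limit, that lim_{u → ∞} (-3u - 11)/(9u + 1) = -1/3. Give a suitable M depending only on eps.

Suppose eps > 0. We seek M > 0 such that u > M implies |(-3u - 11)/(9u + 1) + 1/3| < eps.
(-3u - 11)/(9u + 1) + 1/3 = (9(-3u - 11) − (-3)(9u + 1)) / (9(9u + 1)) = -96/(9(9u + 1)).
For u > 0 we have 9u + 1 > 9u, so |(-3u - 11)/(9u + 1) + 1/3| = 96/(9(9u + 1)) < 96/(9·9u) = (32/27)/u.
Thus |(-3u - 11)/(9u + 1) + 1/3| < eps whenever u > (32/27)/eps.
Take M = (32/27)/eps. If u > M then |(-3u - 11)/(9u + 1) + 1/3| < (32/27)/u < eps.

M = (32/27)/eps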